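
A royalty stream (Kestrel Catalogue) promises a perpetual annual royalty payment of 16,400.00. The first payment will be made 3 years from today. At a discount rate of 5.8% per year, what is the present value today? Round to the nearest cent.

Value at end of year 2: C / r = 16,400.00 / 0.058 = 282,758.6207
Discount to today: PV = 282,758.6207 / (1 + 0.058)^2 = 282,758.6207 / 1.119364 = 252,606.50

252606.50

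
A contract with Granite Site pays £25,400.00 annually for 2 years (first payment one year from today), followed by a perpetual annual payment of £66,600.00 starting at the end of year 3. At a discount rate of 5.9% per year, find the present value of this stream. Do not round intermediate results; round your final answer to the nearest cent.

PV of 2-year annuity: £25,400.00 × [1 − (1+0.059)^−2] / 0.059 = 46633.51408
Perpetuity value at year 2: £66,600.00 / 0.059 = 1128813.55932
PV of perpetuity: 1128813.55932 / (1+0.059)^2 = 1006538.28226
Total PV = 46633.51408 + 1006538.28226 = 1053171.79633

£1053171.80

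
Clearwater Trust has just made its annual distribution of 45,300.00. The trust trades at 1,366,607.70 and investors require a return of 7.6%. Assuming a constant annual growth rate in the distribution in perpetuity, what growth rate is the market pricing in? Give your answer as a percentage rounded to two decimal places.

P = D₀(1+g)/(r−g) ⇒ P(r−g) = D₀(1+g) ⇒ g(P+D₀) = P·r − D₀
g = (P·r − D₀)/(P + D₀) = (1,366,607.70×0.076 − 45,300.00) / (1,366,607.70 + 45,300.00) = 0.041477

4.15%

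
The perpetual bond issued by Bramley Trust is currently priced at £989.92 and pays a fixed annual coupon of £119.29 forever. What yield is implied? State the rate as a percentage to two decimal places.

P = C/r ⇒ r = C/P = £119.29/£989.92 = 0.120505

12.05%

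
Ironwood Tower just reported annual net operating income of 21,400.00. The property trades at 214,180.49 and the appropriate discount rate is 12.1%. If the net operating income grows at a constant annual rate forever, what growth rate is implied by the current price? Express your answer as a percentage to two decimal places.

1.92%

P = D₀(1+g)/(r−g) ⇒ P(r−g) = D₀(1+g) ⇒ g(P+D₀) = P·r − D₀
g = (P·r − D₀)/(P + D₀) = (214,180.49×0.121 − 21,400.00) / (214,180.49 + 21,400.00) = 0.019169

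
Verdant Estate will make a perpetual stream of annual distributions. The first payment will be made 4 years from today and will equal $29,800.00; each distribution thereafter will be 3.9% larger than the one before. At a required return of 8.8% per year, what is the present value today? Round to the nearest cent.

Value at end of year 3: C₁ / (r − g) = $29,800.00 / (0.088 − 0.039) = $608,163.2653
Discount to today: PV = $608,163.2653 / (1 + 0.088)^3 = $608,163.2653 / 1.287913 = $472,208.17

$472208.17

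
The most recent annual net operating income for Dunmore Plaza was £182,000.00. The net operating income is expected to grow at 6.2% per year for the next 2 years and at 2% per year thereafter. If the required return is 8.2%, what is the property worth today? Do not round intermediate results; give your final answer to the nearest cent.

£3238495.26

D_1 = 193284.00000
D_2 = 205267.60800
Terminal value at year 2: TV = D_2×(1+g_2)/(r−g_2) = 209372.96016/0.062 = 3376983.22839
P_0 = D_1/(1+r)^1 + D_2/(1+r)^2 + TV/(1+r)^2
    = 178635.85952 + 175333.90278 + 2884525.49737 = 3238495.25967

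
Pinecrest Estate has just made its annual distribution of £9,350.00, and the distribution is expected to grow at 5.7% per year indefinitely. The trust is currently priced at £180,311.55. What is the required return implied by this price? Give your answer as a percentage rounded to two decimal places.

11.18%

D₁ = £9,350.00 × 1.057 = £9,882.9500
P = D₁/(r − g) ⇒ r = D₁/P + g = £9,882.9500/£180,311.55 + 0.057 = 0.054810 + 0.057 = 0.111810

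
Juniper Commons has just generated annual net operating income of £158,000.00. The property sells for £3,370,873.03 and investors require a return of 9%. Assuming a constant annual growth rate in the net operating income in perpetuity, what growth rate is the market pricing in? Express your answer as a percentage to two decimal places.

P = D₀(1+g)/(r−g) ⇒ P(r−g) = D₀(1+g) ⇒ g(P+D₀) = P·r − D₀
g = (P·r − D₀)/(P + D₀) = (£3,370,873.03×0.09 − £158,000.00) / (£3,370,873.03 + £158,000.00) = 0.041197

4.12%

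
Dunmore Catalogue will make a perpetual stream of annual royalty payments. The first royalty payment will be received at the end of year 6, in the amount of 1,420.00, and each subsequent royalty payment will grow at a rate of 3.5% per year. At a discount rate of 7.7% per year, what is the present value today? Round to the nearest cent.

23332.46

Value at end of year 5: C₁ / (r − g) = 1,420.00 / (0.077 − 0.035) = 33,809.5238
Discount to today: PV = 33,809.5238 / (1 + 0.077)^5 = 33,809.5238 / 1.449034 = 23,332.46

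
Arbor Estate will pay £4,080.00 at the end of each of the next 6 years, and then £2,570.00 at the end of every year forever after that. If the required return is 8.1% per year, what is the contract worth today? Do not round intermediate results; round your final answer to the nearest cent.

PV of 6-year annuity: £4,080.00 × [1 − (1+0.081)^−6] / 0.081 = 18804.26656
Perpetuity value at year 6: £2,570.00 / 0.081 = 31728.39506
PV of perpetuity: 31728.39506 / (1+0.081)^6 = 19883.55069
Total PV = 18804.26656 + 19883.55069 = 38687.81724

£38687.82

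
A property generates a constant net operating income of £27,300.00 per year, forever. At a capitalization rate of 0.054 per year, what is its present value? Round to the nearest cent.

£505555.56

Level perpetuity: PV = C / r = £27,300.00 / 0.054 = £505,555.56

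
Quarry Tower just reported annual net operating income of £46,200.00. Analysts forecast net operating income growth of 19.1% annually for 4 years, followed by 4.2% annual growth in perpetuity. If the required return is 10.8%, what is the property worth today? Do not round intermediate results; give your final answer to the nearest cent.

D_1 = 55024.20000
D_2 = 65533.82220
D_3 = 78050.78224
D_4 = 92958.48165
Terminal value at year 4: TV = D_4×(1+g_2)/(r−g_2) = 96862.73788/0.066 = 1467617.24057
P_0 = D_1/(1+r)^1 + D_2/(1+r)^2 + D_3/(1+r)^3 + D_4/(1+r)^4 + TV/(1+r)^4
    = 49660.83032 + 53380.91057 + 57379.66110 + 61677.95701 + 973764.10914 = 1195863.46814

£1195863.47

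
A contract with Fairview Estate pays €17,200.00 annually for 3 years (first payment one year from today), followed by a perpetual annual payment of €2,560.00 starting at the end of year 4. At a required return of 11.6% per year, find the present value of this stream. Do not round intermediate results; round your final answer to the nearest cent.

€57474.89

PV of 3-year annuity: €17,200.00 × [1 − (1+0.116)^−3] / 0.116 = 41597.12297
Perpetuity value at year 3: €2,560.00 / 0.116 = 22068.96552
PV of perpetuity: 22068.96552 / (1+0.116)^3 = 15877.76582
Total PV = 41597.12297 + 15877.76582 = 57474.88879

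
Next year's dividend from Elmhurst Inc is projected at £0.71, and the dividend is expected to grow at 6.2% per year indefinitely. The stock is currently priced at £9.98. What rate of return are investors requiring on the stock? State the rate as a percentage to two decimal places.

13.31%

P = D₁/(r − g) ⇒ r = D₁/P + g = £0.7100/£9.98 + 0.062 = 0.071142 + 0.062 = 0.133142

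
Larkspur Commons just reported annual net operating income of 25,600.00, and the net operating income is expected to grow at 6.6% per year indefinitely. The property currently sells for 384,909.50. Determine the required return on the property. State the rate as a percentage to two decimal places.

D₁ = 25,600.00 × 1.066 = 27,289.6000
P = D₁/(r − g) ⇒ r = D₁/P + g = 27,289.6000/384,909.50 + 0.066 = 0.070899 + 0.066 = 0.136899

13.69%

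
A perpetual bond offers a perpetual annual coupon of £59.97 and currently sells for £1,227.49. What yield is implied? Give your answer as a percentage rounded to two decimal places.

P = C/r ⇒ r = C/P = £59.97/£1,227.49 = 0.048856

4.89%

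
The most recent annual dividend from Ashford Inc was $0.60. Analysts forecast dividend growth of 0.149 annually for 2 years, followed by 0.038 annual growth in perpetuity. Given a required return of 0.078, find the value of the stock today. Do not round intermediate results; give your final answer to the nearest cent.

D_1 = 0.68940
D_2 = 0.79212
Terminal value at year 2: TV = D_2×(1+g_2)/(r−g_2) = 0.82222/0.04 = 20.55553
P_0 = D_1/(1+r)^1 + D_2/(1+r)^2 + TV/(1+r)^2
    = 0.63952 + 0.68164 + 17.68851 = 19.00966

$19.01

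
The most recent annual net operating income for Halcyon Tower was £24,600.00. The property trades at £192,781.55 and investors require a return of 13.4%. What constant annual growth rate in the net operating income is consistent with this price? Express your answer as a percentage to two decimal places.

P = D₀(1+g)/(r−g) ⇒ P(r−g) = D₀(1+g) ⇒ g(P+D₀) = P·r − D₀
g = (P·r − D₀)/(P + D₀) = (£192,781.55×0.134 − £24,600.00) / (£192,781.55 + £24,600.00) = 0.005671

0.57%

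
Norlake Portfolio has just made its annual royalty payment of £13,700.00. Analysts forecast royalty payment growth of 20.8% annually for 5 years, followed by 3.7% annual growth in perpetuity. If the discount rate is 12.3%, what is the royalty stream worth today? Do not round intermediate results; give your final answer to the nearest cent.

£323639.09

D_1 = 16549.60000
D_2 = 19991.91680
D_3 = 24150.23549
D_4 = 29173.48448
D_5 = 35241.56925
Terminal value at year 5: TV = D_5×(1+g_2)/(r−g_2) = 36545.50731/0.086 = 424947.75943
P_0 = D_1/(1+r)^1 + D_2/(1+r)^2 + D_3/(1+r)^3 + D_4/(1+r)^4 + D_5/(1+r)^5 + TV/(1+r)^5
    = 14736.95459 + 15852.39638 + 17052.26610 + 18342.95410 + 19731.33442 + 237923.18360 = 323639.08919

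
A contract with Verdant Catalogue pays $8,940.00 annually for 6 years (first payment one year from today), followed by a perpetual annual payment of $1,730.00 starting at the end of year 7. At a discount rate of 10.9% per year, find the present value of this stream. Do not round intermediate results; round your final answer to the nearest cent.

PV of 6-year annuity: $8,940.00 × [1 − (1+0.109)^−6] / 0.109 = 37930.21199
Perpetuity value at year 6: $1,730.00 / 0.109 = 15871.55963
PV of perpetuity: 15871.55963 / (1+0.109)^6 = 8531.59691
Total PV = 37930.21199 + 8531.59691 = 46461.80890

$46461.81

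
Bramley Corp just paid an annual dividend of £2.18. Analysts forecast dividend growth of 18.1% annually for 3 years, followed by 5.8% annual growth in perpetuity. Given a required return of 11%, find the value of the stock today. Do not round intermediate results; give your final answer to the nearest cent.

£60.83

D_1 = 2.57458
D_2 = 3.04058
D_3 = 3.59092
Terminal value at year 3: TV = D_3×(1+g_2)/(r−g_2) = 3.79920/0.052 = 73.06149
P_0 = D_1/(1+r)^1 + D_2/(1+r)^2 + D_3/(1+r)^3 + TV/(1+r)^3
    = 2.31944 + 2.46780 + 2.62565 + 53.42193 = 60.83483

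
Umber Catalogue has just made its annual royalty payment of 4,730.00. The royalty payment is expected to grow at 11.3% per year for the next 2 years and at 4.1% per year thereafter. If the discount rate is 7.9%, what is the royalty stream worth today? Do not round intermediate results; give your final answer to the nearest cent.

147783.72

D_1 = 5264.49000
D_2 = 5859.37737
Terminal value at year 2: TV = D_2×(1+g_2)/(r−g_2) = 6099.61184/0.038 = 160516.10111
P_0 = D_1/(1+r)^1 + D_2/(1+r)^2 + TV/(1+r)^2
    = 4879.04541 + 5032.78734 + 137871.88487 = 147783.71762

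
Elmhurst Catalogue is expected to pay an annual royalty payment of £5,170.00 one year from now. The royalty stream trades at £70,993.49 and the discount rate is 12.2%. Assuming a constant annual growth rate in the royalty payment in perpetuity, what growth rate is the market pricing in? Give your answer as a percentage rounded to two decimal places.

4.92%

P = D₁/(r−g) ⇒ g = r − D₁/P = 0.122 − £5,170.00/£70,993.49 = 0.049176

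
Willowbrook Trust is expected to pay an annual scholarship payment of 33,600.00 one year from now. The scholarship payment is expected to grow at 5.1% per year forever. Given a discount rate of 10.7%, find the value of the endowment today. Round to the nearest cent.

600000.00

Growing perpetuity: P = D₁ / (r − g) = 33,600.0000 / (0.107 − 0.051) = 600,000.00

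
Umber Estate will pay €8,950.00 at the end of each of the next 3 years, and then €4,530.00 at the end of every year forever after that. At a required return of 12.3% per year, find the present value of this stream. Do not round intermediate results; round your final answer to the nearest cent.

PV of 3-year annuity: €8,950.00 × [1 − (1+0.123)^−3] / 0.123 = 21386.05484
Perpetuity value at year 3: €4,530.00 / 0.123 = 36829.26829
PV of perpetuity: 36829.26829 / (1+0.123)^3 = 26004.81819
Total PV = 21386.05484 + 26004.81819 = 47390.87303

€47390.87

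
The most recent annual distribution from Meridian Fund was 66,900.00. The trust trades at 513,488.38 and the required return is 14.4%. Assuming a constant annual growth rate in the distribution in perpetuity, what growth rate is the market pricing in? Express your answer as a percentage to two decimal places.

1.21%

P = D₀(1+g)/(r−g) ⇒ P(r−g) = D₀(1+g) ⇒ g(P+D₀) = P·r − D₀
g = (P·r − D₀)/(P + D₀) = (513,488.38×0.144 − 66,900.00) / (513,488.38 + 66,900.00) = 0.012134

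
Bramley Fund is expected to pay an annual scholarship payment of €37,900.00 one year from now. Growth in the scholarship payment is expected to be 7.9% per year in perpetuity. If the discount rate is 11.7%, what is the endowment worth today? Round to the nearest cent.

Growing perpetuity: P = D₁ / (r − g) = €37,900.0000 / (0.117 − 0.079) = €997,368.42

€997368.42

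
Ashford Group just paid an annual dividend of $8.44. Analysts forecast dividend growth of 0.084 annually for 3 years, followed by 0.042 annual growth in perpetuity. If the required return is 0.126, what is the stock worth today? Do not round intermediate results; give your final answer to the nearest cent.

D_1 = 9.14896
D_2 = 9.91747
D_3 = 10.75054
Terminal value at year 3: TV = D_3×(1+g_2)/(r−g_2) = 11.20206/0.084 = 133.35789
P_0 = D_1/(1+r)^1 + D_2/(1+r)^2 + D_3/(1+r)^3 + TV/(1+r)^3
    = 8.12519 + 7.82212 + 7.53035 + 93.41219 = 116.88984

$116.89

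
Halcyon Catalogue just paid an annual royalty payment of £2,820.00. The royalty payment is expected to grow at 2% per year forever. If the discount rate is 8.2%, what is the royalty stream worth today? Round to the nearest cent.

D₁ = D₀ × (1 + g) = £2,820.00 × 1.02 = £2,876.4000
Growing perpetuity: P = D₁ / (r − g) = £2,876.4000 / (0.082 − 0.02) = £46,393.55

£46393.55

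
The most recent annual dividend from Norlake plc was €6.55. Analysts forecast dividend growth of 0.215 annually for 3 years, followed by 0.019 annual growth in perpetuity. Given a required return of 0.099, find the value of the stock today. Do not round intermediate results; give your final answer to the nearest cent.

D_1 = 7.95825
D_2 = 9.66927
D_3 = 11.74817
Terminal value at year 3: TV = D_3×(1+g_2)/(r−g_2) = 11.97138/0.08 = 149.64228
P_0 = D_1/(1+r)^1 + D_2/(1+r)^2 + D_3/(1+r)^3 + TV/(1+r)^3
    = 7.24136 + 8.00568 + 8.85069 + 112.73564 = 136.83337

€136.83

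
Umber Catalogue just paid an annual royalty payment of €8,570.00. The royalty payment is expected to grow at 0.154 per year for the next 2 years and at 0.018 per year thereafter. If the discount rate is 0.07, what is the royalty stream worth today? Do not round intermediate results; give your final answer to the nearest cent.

€214361.51

D_1 = 9889.78000
D_2 = 11412.80612
Terminal value at year 2: TV = D_2×(1+g_2)/(r−g_2) = 11618.23663/0.052 = 223427.62750
P_0 = D_1/(1+r)^1 + D_2/(1+r)^2 + TV/(1+r)^2
    = 9242.78505 + 9968.38686 + 195150.34283 = 214361.51474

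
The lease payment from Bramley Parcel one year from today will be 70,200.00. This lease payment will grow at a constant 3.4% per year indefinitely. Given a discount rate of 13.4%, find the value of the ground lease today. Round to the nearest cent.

Growing perpetuity: P = D₁ / (r − g) = 70,200.0000 / (0.134 − 0.034) = 702,000.00

702000.00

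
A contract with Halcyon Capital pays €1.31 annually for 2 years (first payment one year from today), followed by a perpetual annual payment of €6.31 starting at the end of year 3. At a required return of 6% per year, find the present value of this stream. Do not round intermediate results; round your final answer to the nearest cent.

€96.00

PV of 2-year annuity: €1.31 × [1 − (1+0.06)^−2] / 0.06 = 2.40174
Perpetuity value at year 2: €6.31 / 0.06 = 105.16667
PV of perpetuity: 105.16667 / (1+0.06)^2 = 93.59796
Total PV = 2.40174 + 93.59796 = 95.99970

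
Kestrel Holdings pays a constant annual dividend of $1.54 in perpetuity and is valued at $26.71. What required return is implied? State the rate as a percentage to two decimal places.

P = C/r ⇒ r = C/P = $1.54/$26.71 = 0.057656

5.77%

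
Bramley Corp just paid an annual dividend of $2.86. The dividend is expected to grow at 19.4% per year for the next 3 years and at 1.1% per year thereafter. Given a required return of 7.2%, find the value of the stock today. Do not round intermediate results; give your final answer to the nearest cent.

$76.18

D_1 = 3.41484
D_2 = 4.07732
D_3 = 4.86832
Terminal value at year 3: TV = D_3×(1+g_2)/(r−g_2) = 4.92187/0.061 = 80.68640
P_0 = D_1/(1+r)^1 + D_2/(1+r)^2 + D_3/(1+r)^3 + TV/(1+r)^3
    = 3.18549 + 3.54801 + 3.95180 + 65.49618 = 76.18148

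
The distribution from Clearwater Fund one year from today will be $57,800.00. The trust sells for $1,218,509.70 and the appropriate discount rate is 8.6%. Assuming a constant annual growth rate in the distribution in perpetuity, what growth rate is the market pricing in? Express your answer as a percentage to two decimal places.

3.86%

P = D₁/(r−g) ⇒ g = r − D₁/P = 0.086 − $57,800.00/$1,218,509.70 = 0.038565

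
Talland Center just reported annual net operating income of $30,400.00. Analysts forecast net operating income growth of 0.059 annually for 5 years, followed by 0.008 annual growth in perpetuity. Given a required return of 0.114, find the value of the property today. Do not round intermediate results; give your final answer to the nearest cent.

D_1 = 32193.60000
D_2 = 34093.02240
D_3 = 36104.51072
D_4 = 38234.67685
D_5 = 40490.52279
Terminal value at year 5: TV = D_5×(1+g_2)/(r−g_2) = 40814.44697/0.106 = 385041.95256
P_0 = D_1/(1+r)^1 + D_2/(1+r)^2 + D_3/(1+r)^3 + D_4/(1+r)^4 + D_5/(1+r)^5 + TV/(1+r)^5
    = 28899.10233 + 27472.30644 + 26115.95379 + 24826.56648 + 23600.83833 + 224430.61358 = 355345.38095

$355345.38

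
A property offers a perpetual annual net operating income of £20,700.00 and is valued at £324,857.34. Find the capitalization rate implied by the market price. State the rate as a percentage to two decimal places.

6.37%

P = C/r ⇒ r = C/P = £20,700.00/£324,857.34 = 0.063720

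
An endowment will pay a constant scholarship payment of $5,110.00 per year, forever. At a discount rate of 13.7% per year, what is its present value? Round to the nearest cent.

$37299.27

Level perpetuity: PV = C / r = $5,110.00 / 0.137 = $37,299.27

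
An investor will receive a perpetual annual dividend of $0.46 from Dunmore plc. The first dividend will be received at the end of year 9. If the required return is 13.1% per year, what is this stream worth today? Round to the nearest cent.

Value at end of year 8: C / r = $0.46 / 0.131 = $3.5115
Discount to today: PV = $3.5115 / (1 + 0.131)^8 = $3.5115 / 2.677323 = $1.31

$1.31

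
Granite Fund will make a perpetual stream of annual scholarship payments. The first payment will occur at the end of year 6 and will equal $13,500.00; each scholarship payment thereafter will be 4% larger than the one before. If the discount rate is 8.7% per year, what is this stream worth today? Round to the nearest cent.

$189272.79

Value at end of year 5: C₁ / (r − g) = $13,500.00 / (0.087 − 0.04) = $287,234.0426
Discount to today: PV = $287,234.0426 / (1 + 0.087)^5 = $287,234.0426 / 1.517566 = $189,272.79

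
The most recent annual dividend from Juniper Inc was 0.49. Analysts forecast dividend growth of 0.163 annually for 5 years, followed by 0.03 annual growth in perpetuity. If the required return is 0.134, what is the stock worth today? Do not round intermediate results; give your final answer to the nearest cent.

8.15

D_1 = 0.56987
D_2 = 0.66276
D_3 = 0.77079
D_4 = 0.89643
D_5 = 1.04254
Terminal value at year 5: TV = D_5×(1+g_2)/(r−g_2) = 1.07382/0.104 = 10.32520
P_0 = D_1/(1+r)^1 + D_2/(1+r)^2 + D_3/(1+r)^3 + D_4/(1+r)^4 + D_5/(1+r)^5 + TV/(1+r)^5
    = 0.50253 + 0.51538 + 0.52856 + 0.54208 + 0.55594 + 5.50596 = 8.15046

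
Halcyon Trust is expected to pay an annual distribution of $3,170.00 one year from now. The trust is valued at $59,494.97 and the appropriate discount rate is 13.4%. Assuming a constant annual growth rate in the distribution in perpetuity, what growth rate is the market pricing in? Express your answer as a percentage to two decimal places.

P = D₁/(r−g) ⇒ g = r − D₁/P = 0.134 − $3,170.00/$59,494.97 = 0.080718

8.07%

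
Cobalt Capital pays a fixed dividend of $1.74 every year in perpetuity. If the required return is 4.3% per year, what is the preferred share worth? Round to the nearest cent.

$40.47

Level perpetuity: PV = C / r = $1.74 / 0.043 = $40.47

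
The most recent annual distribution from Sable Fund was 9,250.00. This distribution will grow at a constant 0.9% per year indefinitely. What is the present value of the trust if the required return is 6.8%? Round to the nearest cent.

D₁ = D₀ × (1 + g) = 9,250.00 × 1.009 = 9,333.2500
Growing perpetuity: P = D₁ / (r − g) = 9,333.2500 / (0.068 − 0.009) = 158,190.68

158190.68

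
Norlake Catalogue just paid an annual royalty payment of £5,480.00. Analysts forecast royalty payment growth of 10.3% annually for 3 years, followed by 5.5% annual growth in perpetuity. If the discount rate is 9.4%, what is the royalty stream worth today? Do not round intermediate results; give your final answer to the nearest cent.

D_1 = 6044.44000
D_2 = 6667.01732
D_3 = 7353.72010
Terminal value at year 3: TV = D_3×(1+g_2)/(r−g_2) = 7758.17471/0.039 = 198927.55666
P_0 = D_1/(1+r)^1 + D_2/(1+r)^2 + D_3/(1+r)^3 + TV/(1+r)^3
    = 5525.08227 + 5570.53541 + 5616.36249 + 151929.80570 = 168641.78586

£168641.79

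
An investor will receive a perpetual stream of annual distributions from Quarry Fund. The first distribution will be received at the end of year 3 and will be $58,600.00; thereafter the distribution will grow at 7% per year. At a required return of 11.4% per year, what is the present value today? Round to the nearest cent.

Value at end of year 2: C₁ / (r − g) = $58,600.00 / (0.114 − 0.07) = $1,331,818.1818
Discount to today: PV = $1,331,818.1818 / (1 + 0.114)^2 = $1,331,818.1818 / 1.240996 = $1,073,184.91

$1073184.91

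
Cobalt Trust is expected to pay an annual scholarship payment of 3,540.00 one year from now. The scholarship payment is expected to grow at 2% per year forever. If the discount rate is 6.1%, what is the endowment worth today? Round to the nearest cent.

86341.46

Growing perpetuity: P = D₁ / (r − g) = 3,540.0000 / (0.061 − 0.02) = 86,341.46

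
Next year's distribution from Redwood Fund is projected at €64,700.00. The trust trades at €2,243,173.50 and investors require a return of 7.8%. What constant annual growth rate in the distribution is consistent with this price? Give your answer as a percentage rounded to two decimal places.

P = D₁/(r−g) ⇒ g = r − D₁/P = 0.078 − €64,700.00/€2,243,173.50 = 0.049157

4.92%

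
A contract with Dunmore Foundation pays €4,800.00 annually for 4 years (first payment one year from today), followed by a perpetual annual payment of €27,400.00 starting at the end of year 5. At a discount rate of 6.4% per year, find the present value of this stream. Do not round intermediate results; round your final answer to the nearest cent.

€350525.60

PV of 4-year annuity: €4,800.00 × [1 − (1+0.064)^−4] / 0.064 = 16481.28896
Perpetuity value at year 4: €27,400.00 / 0.064 = 428125.00000
PV of perpetuity: 428125.00000 / (1+0.064)^4 = 334044.30883
Total PV = 16481.28896 + 334044.30883 = 350525.59779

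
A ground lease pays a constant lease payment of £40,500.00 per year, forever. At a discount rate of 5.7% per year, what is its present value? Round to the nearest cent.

Level perpetuity: PV = C / r = £40,500.00 / 0.057 = £710,526.32

£710526.32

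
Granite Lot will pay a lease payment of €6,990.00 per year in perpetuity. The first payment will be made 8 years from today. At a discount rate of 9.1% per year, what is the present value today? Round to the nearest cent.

Value at end of year 7: C / r = €6,990.00 / 0.091 = €76,813.1868
Discount to today: PV = €76,813.1868 / (1 + 0.091)^7 = €76,813.1868 / 1.839811 = €41,750.58

€41750.58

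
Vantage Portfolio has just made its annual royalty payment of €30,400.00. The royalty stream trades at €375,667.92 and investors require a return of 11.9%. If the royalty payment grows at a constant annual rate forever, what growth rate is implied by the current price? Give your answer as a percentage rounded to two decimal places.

3.52%

P = D₀(1+g)/(r−g) ⇒ P(r−g) = D₀(1+g) ⇒ g(P+D₀) = P·r − D₀
g = (P·r − D₀)/(P + D₀) = (€375,667.92×0.119 − €30,400.00) / (€375,667.92 + €30,400.00) = 0.035227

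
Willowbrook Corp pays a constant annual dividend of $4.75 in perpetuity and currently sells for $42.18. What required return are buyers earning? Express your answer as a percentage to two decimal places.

P = C/r ⇒ r = C/P = $4.75/$42.18 = 0.112613

11.26%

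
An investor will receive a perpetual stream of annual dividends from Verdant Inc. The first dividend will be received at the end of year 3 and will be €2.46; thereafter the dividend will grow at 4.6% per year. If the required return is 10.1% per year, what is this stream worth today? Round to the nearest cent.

Value at end of year 2: C₁ / (r − g) = €2.46 / (0.101 − 0.046) = €44.7273
Discount to today: PV = €44.7273 / (1 + 0.101)^2 = €44.7273 / 1.212201 = €36.90

€36.90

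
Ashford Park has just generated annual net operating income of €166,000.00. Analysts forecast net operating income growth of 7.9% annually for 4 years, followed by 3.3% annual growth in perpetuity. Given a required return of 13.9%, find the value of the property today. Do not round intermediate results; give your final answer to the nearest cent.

€1883888.27

D_1 = 179114.00000
D_2 = 193264.00600
D_3 = 208531.86247
D_4 = 225005.87961
Terminal value at year 4: TV = D_4×(1+g_2)/(r−g_2) = 232431.07364/0.106 = 2192745.97770
P_0 = D_1/(1+r)^1 + D_2/(1+r)^2 + D_3/(1+r)^3 + D_4/(1+r)^4 + TV/(1+r)^4
    = 157255.48727 + 148971.61612 + 141124.12098 + 133690.01452 + 1302847.02829 = 1883888.26718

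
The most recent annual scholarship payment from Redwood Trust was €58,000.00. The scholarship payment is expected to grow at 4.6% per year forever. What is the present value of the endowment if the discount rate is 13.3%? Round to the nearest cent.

€697333.33

D₁ = D₀ × (1 + g) = €58,000.00 × 1.046 = €60,668.0000
Growing perpetuity: P = D₁ / (r − g) = €60,668.0000 / (0.133 − 0.046) = €697,333.33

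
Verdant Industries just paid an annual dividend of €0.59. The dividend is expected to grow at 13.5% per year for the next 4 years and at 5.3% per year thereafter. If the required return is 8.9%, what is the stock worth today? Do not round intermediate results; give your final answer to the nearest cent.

€22.98

D_1 = 0.66965
D_2 = 0.76005
D_3 = 0.86266
D_4 = 0.97912
Terminal value at year 4: TV = D_4×(1+g_2)/(r−g_2) = 1.03101/0.036 = 28.63923
P_0 = D_1/(1+r)^1 + D_2/(1+r)^2 + D_3/(1+r)^3 + D_4/(1+r)^4 + TV/(1+r)^4
    = 0.61492 + 0.64090 + 0.66797 + 0.69618 + 20.36338 = 22.98335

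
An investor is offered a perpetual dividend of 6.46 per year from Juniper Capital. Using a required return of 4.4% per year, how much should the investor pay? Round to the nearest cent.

146.82

Level perpetuity: PV = C / r = 6.46 / 0.044 = 146.82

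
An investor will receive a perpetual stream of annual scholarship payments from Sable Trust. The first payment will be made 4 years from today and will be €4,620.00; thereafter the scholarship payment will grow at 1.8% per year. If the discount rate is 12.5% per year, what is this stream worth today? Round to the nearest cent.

Value at end of year 3: C₁ / (r − g) = €4,620.00 / (0.125 − 0.018) = €43,177.5701
Discount to today: PV = €43,177.5701 / (1 + 0.125)^3 = €43,177.5701 / 1.423828 = €30,324.99

€30324.99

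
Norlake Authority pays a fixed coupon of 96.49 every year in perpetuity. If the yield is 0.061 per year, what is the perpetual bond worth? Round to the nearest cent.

1581.80

Level perpetuity: PV = C / r = 96.49 / 0.061 = 1,581.80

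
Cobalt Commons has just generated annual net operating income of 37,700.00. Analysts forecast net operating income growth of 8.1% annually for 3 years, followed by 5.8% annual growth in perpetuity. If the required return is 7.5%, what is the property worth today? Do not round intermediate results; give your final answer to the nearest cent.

D_1 = 40753.70000
D_2 = 44054.74970
D_3 = 47623.18443
Terminal value at year 3: TV = D_3×(1+g_2)/(r−g_2) = 50385.32912/0.017 = 2963842.88955
P_0 = D_1/(1+r)^1 + D_2/(1+r)^2 + D_3/(1+r)^3 + TV/(1+r)^3
    = 37910.41860 + 38122.01164 + 38334.78566 + 2385776.66031 = 2500143.87621

2500143.88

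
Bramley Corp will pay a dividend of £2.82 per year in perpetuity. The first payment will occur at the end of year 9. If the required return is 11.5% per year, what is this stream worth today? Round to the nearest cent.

£10.26

Value at end of year 8: C / r = £2.82 / 0.115 = £24.5217
Discount to today: PV = £24.5217 / (1 + 0.115)^8 = £24.5217 / 2.388905 = £10.26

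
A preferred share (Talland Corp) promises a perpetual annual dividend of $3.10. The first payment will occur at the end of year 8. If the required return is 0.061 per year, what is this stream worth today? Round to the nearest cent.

$33.58

Value at end of year 7: C / r = $3.10 / 0.061 = $50.8197
Discount to today: PV = $50.8197 / (1 + 0.061)^7 = $50.8197 / 1.513588 = $33.58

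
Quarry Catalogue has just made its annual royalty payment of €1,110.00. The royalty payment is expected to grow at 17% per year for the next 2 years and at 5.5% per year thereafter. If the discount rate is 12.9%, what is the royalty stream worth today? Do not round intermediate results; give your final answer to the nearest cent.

D_1 = 1298.70000
D_2 = 1519.47900
Terminal value at year 2: TV = D_2×(1+g_2)/(r−g_2) = 1603.05035/0.074 = 21662.84250
P_0 = D_1/(1+r)^1 + D_2/(1+r)^2 + TV/(1+r)^2
    = 1150.31001 + 1192.08389 + 16995.25004 = 19337.64393

€19337.64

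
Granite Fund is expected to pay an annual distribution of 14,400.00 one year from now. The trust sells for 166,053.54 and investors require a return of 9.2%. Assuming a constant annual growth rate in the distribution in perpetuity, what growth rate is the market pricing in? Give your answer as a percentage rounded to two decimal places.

P = D₁/(r−g) ⇒ g = r − D₁/P = 0.092 − 14,400.00/166,053.54 = 0.005281

0.53%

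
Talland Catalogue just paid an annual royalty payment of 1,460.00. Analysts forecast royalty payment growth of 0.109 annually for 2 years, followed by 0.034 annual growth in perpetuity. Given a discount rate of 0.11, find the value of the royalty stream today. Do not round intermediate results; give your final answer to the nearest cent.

22743.97

D_1 = 1619.14000
D_2 = 1795.62626
Terminal value at year 2: TV = D_2×(1+g_2)/(r−g_2) = 1856.67755/0.076 = 24429.96780
P_0 = D_1/(1+r)^1 + D_2/(1+r)^2 + TV/(1+r)^2
    = 1458.68468 + 1457.37055 + 19827.90991 = 22743.96515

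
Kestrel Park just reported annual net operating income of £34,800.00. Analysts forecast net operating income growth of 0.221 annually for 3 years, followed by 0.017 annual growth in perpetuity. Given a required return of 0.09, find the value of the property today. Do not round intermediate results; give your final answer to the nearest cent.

£813032.34

D_1 = 42490.80000
D_2 = 51881.26680
D_3 = 63347.02676
Terminal value at year 3: TV = D_3×(1+g_2)/(r−g_2) = 64423.92622/0.073 = 882519.53723
P_0 = D_1/(1+r)^1 + D_2/(1+r)^2 + D_3/(1+r)^3 + TV/(1+r)^3
    = 38982.38532 + 43667.42429 + 48915.52758 + 681467.00748 = 813032.34467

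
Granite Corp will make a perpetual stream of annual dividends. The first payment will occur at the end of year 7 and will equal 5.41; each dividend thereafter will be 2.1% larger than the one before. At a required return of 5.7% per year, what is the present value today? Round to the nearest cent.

107.76

Value at end of year 6: C₁ / (r − g) = 5.41 / (0.057 − 0.021) = 150.2778
Discount to today: PV = 150.2778 / (1 + 0.057)^6 = 150.2778 / 1.394601 = 107.76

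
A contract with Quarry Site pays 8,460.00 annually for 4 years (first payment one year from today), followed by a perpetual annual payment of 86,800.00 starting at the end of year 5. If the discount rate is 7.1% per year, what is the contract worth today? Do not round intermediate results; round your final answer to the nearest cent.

PV of 4-year annuity: 8,460.00 × [1 − (1+0.071)^−4] / 0.071 = 28591.23509
Perpetuity value at year 4: 86,800.00 / 0.071 = 1222535.21127
PV of perpetuity: 1222535.21127 / (1+0.071)^4 = 929187.78746
Total PV = 28591.23509 + 929187.78746 = 957779.02255

957779.02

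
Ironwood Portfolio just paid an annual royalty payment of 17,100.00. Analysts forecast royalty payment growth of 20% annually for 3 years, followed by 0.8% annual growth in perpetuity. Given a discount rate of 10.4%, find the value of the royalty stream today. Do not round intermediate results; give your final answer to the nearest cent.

D_1 = 20520.00000
D_2 = 24624.00000
D_3 = 29548.80000
Terminal value at year 3: TV = D_3×(1+g_2)/(r−g_2) = 29785.19040/0.096 = 310262.40000
P_0 = D_1/(1+r)^1 + D_2/(1+r)^2 + D_3/(1+r)^3 + TV/(1+r)^3
    = 18586.95652 + 20203.21361 + 21960.01479 + 230580.15534 = 291330.34026

291330.34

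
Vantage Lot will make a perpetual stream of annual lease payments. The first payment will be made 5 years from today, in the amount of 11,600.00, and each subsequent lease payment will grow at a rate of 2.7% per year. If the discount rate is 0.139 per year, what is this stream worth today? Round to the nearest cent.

61538.24

Value at end of year 4: C₁ / (r − g) = 11,600.00 / (0.139 − 0.027) = 103,571.4286
Discount to today: PV = 103,571.4286 / (1 + 0.139)^4 = 103,571.4286 / 1.683042 = 61,538.24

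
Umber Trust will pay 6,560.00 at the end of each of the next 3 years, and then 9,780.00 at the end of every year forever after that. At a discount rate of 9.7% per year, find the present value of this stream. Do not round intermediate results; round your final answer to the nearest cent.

PV of 3-year annuity: 6,560.00 × [1 − (1+0.097)^−3] / 0.097 = 16400.29724
Perpetuity value at year 3: 9,780.00 / 0.097 = 100824.74227
PV of perpetuity: 100824.74227 / (1+0.097)^3 = 76374.29912
Total PV = 16400.29724 + 76374.29912 = 92774.59637

92774.60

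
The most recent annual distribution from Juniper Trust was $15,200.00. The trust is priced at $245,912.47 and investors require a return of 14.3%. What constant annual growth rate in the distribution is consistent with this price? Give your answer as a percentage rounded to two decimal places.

7.65%

P = D₀(1+g)/(r−g) ⇒ P(r−g) = D₀(1+g) ⇒ g(P+D₀) = P·r − D₀
g = (P·r − D₀)/(P + D₀) = ($245,912.47×0.143 − $15,200.00) / ($245,912.47 + $15,200.00) = 0.076463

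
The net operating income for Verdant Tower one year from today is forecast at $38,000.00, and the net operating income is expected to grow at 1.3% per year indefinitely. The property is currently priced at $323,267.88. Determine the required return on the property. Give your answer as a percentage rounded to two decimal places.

P = D₁/(r − g) ⇒ r = D₁/P + g = $38,000.0000/$323,267.88 + 0.013 = 0.117550 + 0.013 = 0.130550

13.05%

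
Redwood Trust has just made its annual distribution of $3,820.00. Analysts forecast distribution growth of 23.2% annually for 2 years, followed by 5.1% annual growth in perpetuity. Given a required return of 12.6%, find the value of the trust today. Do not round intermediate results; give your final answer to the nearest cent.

$72836.66

D_1 = 4706.24000
D_2 = 5798.08768
Terminal value at year 2: TV = D_2×(1+g_2)/(r−g_2) = 6093.79015/0.075 = 81250.53536
P_0 = D_1/(1+r)^1 + D_2/(1+r)^2 + TV/(1+r)^2
    = 4179.60924 + 4573.07156 + 64083.97616 = 72836.65696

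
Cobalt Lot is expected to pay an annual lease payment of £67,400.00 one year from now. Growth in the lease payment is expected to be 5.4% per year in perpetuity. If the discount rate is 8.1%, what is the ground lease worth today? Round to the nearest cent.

£2496296.30

Growing perpetuity: P = D₁ / (r − g) = £67,400.0000 / (0.081 − 0.054) = £2,496,296.30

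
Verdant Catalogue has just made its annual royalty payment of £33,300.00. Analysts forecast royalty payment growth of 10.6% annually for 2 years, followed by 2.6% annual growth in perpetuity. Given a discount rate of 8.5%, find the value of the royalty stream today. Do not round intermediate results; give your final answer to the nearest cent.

£670260.36

D_1 = 36829.80000
D_2 = 40733.75880
Terminal value at year 2: TV = D_2×(1+g_2)/(r−g_2) = 41792.83653/0.059 = 708353.16151
P_0 = D_1/(1+r)^1 + D_2/(1+r)^2 + TV/(1+r)^2
    = 33944.51613 + 34601.50676 + 601714.33796 = 670260.36085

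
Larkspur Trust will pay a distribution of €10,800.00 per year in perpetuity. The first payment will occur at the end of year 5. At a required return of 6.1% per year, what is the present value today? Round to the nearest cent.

€139711.57

Value at end of year 4: C / r = €10,800.00 / 0.061 = €177,049.1803
Discount to today: PV = €177,049.1803 / (1 + 0.061)^4 = €177,049.1803 / 1.267248 = €139,711.57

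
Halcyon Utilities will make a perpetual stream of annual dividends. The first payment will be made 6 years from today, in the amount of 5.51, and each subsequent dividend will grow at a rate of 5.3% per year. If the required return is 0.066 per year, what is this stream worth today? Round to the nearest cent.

Value at end of year 5: C₁ / (r − g) = 5.51 / (0.066 − 0.053) = 423.8462
Discount to today: PV = 423.8462 / (1 + 0.066)^5 = 423.8462 / 1.376531 = 307.91

307.91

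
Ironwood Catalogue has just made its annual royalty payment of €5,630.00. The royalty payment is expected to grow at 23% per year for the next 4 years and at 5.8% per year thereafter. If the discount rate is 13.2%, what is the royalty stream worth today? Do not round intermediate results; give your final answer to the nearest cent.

D_1 = 6924.90000
D_2 = 8517.62700
D_3 = 10476.68121
D_4 = 12886.31789
Terminal value at year 4: TV = D_4×(1+g_2)/(r−g_2) = 13633.72433/0.074 = 184239.51792
P_0 = D_1/(1+r)^1 + D_2/(1+r)^2 + D_3/(1+r)^3 + D_4/(1+r)^4 + TV/(1+r)^4
    = 6117.40283 + 6647.00130 + 7222.44841 + 7847.71338 + 112201.09134 = 140035.65727

€140035.66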